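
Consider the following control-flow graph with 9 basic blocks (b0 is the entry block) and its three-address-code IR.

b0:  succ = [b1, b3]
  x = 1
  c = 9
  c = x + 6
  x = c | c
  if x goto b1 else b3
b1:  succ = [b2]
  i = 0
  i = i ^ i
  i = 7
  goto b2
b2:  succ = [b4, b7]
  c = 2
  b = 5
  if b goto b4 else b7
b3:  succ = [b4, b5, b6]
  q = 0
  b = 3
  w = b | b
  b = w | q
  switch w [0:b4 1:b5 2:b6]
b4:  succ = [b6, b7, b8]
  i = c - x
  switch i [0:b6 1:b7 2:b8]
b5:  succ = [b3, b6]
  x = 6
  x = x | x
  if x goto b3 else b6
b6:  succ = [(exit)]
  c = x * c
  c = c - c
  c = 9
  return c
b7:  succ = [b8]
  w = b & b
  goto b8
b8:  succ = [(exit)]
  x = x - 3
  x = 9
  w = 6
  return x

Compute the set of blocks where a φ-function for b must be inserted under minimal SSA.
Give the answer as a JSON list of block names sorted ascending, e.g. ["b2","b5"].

Answer: ["b3", "b4", "b6", "b7", "b8"]

Derivation:
idom tree: b1←b0 b2←b1 b3←b0 b4←b0 b5←b3 b6←b0 b7←b0 b8←b0
Dom∩ at merges:
  b3: preds {b0,b5}: {b0} ∩ {b0,b3,b5} = {b0}; idom=b0
  b4: preds {b2,b3}: {b0,b1,b2} ∩ {b0,b3} = {b0}; idom=b0
  b6: preds {b3,b4,b5}: {b0,b3} ∩ {b0,b4} ∩ {b0,b3,b5} = {b0}; idom=b0
  b7: preds {b2,b4}: {b0,b1,b2} ∩ {b0,b4} = {b0}; idom=b0
  b8: preds {b4,b7}: {b0,b4} ∩ {b0,b7} = {b0}; idom=b0

DF walk-up:
  b3←b0: walk · to b0
  b3←b5: walk b5→b3 to b0
  b4←b2: walk b2→b1 to b0
  b4←b3: walk b3 to b0
  b6←b3: walk b3 to b0
  b6←b4: walk b4 to b0
  b6←b5: walk b5→b3 to b0
  b7←b2: walk b2→b1 to b0
  b7←b4: walk b4 to b0
  b8←b4: walk b4 to b0
  b8←b7: walk b7 to b0
  DF(b0)=∅
  DF(b1)={b4,b7}
  DF(b2)={b4,b7}
  DF(b3)={b3,b4,b6}
  DF(b4)={b6,b7,b8}
  DF(b5)={b3,b6}
  DF(b6)=∅
  DF(b7)={b8}
  DF(b8)=∅

φ for b: defs {b2,b3}
  DF⁺ = {b3,b4,b6,b7,b8}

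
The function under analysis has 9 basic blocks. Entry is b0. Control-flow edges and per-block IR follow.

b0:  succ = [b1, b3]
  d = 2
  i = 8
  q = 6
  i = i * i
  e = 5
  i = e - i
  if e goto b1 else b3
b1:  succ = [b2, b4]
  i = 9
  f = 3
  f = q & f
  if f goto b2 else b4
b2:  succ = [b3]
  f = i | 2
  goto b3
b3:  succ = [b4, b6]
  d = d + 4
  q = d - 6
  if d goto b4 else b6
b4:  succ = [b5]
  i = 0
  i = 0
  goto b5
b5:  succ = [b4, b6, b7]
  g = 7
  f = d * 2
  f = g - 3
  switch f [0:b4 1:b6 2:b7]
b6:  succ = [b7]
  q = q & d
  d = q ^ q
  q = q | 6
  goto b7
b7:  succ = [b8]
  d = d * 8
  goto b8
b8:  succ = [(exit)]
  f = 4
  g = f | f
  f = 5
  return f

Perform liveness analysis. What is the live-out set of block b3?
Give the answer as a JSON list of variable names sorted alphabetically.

def/use:
  b0: {d,e,i,q} / ∅
  b1: {f,i} / {q}
  b2: {f} / {i}
  b3: {d,q} / {d}
  b4: {i} / ∅
  b5: {f,g} / {d}
  b6: {d,q} / {d,q}
  b7: {d} / {d}
  b8: {f,g} / ∅

Live sets:
  b0 li=∅ lo={d,q}
  b1 li={d,q} lo={d,i,q}
  b2 li={d,i} lo={d}
  b3 li={d} lo={d,q}
  b4 li={d,q} lo={d,q}
  b5 li={d,q} lo={d,q}
  b6 li={d,q} lo={d}
  b7 li={d} lo=∅
  b8 li=∅ lo=∅

live-out(b3) = ["d", "q"]

Answer: ["d", "q"]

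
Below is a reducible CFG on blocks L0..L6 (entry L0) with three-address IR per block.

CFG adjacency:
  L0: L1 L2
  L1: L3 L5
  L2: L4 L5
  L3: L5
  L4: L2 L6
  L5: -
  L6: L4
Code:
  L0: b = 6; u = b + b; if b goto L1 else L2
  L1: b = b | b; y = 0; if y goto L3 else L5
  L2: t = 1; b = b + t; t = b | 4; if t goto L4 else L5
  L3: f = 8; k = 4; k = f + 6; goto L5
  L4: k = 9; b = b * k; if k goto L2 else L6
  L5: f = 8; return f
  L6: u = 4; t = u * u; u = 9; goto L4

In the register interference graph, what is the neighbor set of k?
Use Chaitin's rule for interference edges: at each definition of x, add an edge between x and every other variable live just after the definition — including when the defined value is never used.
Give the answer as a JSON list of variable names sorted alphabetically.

Answer: ["b", "f"]

Analysis:
Block summaries:
  L0: {b,u} / ∅
  L1: {b,y} / {b}
  L2: {b,t} / {b}
  L3: {f,k} / ∅
  L4: {b,k} / {b}
  L5: {f} / ∅
  L6: {t,u} / ∅

Backward fixpoint:
  live L0: ∅→{b}
  live L1: {b}→∅
  live L2: {b}→{b}
  live L3: ∅→∅
  live L4: {b}→{b}
  live L5: ∅→∅
  live L6: {b}→{b}

Conflict graph:
  b↔{k,t,u}
  f↔{k}
  k↔{b,f}
  t↔{b}
  u↔{b}
  y↔∅

N(k) = ["b", "f"]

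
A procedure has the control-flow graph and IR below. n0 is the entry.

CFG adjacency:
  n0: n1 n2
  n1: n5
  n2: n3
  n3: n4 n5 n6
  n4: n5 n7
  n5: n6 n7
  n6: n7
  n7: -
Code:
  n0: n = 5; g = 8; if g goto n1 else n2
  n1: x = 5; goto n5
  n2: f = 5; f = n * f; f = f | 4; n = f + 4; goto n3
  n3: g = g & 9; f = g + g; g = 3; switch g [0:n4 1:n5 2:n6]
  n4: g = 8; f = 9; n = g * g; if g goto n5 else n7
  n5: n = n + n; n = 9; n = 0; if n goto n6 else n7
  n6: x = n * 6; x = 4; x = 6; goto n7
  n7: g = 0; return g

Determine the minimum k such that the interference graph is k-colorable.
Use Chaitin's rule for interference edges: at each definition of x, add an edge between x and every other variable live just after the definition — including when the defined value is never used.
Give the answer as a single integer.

Answer: 3

Working:
Per-block:
  n0: {g,n} / ∅
  n1: {x} / ∅
  n2: {f,n} / {n}
  n3: {f,g} / {g}
  n4: {f,g,n} / ∅
  n5: {n} / {n}
  n6: {x} / {n}
  n7: {g} / ∅

Backward fixpoint:
  n0: in=∅ out={g,n}
  n1: in={n} out={n}
  n2: in={g,n} out={g,n}
  n3: in={g,n} out={n}
  n4: in=∅ out={n}
  n5: in={n} out={n}
  n6: in={n} out=∅
  n7: in=∅ out=∅

Interference:
  f↔{g,n}
  g↔{f,n}
  n↔{f,g,x}
  x↔{n}

Registers:
  clique {f,g,n} ⇒ need ≥ 3
  3-colouring: c0={n}  c1={f,x}  c2={g}
  χ = 3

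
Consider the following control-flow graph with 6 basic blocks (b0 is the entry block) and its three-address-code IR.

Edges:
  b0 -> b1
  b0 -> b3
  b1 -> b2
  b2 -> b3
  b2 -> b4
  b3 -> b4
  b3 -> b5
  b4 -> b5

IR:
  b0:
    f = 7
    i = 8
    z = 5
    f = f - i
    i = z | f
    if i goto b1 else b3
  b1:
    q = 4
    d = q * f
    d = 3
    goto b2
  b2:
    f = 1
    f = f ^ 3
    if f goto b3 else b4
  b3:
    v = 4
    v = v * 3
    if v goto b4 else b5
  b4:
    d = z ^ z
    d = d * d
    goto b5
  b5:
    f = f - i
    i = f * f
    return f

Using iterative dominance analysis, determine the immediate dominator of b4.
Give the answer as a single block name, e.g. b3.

idom tree: b1←b0 b2←b1 b3←b0 b4←b0 b5←b0
Dom∩ at merges:
  b3: preds {b0,b2}: {b0} ∩ {b0,b1,b2} = {b0}; idom=b0
  b4: preds {b2,b3}: {b0,b1,b2} ∩ {b0,b3} = {b0}; idom=b0
  b5: preds {b3,b4}: {b0,b3} ∩ {b0,b4} = {b0}; idom=b0

idom(b4) = b0

Answer: b0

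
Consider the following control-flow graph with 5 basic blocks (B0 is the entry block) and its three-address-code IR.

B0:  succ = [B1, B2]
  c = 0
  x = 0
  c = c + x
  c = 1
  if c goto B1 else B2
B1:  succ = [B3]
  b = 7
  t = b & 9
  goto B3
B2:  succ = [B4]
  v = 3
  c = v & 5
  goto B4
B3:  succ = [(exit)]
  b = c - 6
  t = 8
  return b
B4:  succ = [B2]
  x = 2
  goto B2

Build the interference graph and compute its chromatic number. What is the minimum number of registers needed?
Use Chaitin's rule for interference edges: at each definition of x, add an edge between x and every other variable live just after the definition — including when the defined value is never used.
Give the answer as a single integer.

Per-block:
  B0 def {c,x} use ∅
  B1 def {b,t} use ∅
  B2 def {c,v} use ∅
  B3 def {b,t} use {c}
  B4 def {x} use ∅

Live sets:
  live B0: ∅→{c}
  live B1: {c}→{c}
  live B2: ∅→∅
  live B3: {c}→∅
  live B4: ∅→∅

Interfere edges:
  b — {c,t}
  c — {b,t,x}
  t — {b,c}
  v — ∅
  x — {c}

Chromatic number:
  {b,c,t} pairwise interfere (3-clique) ⇒ χ ≥ 3
  assign b→r1 c→r0 t→r2 v→r0 x→r1 — no edge inside a register ⇒ χ ≤ 3
  χ = 3

Answer: 3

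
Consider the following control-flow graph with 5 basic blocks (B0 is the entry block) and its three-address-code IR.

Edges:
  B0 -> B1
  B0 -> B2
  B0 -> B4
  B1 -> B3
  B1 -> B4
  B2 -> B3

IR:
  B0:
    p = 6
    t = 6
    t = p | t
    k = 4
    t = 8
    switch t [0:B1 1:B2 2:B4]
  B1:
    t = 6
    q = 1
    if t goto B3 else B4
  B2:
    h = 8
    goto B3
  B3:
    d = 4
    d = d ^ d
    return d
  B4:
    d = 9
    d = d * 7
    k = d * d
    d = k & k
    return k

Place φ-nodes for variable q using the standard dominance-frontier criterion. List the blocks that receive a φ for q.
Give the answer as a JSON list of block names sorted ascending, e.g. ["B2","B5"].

idom tree: B1←B0 B2←B0 B3←B0 B4←B0
Join-block Dom:
  B3: preds {B1,B2}: {B0,B1} ∩ {B0,B2} = {B0}; idom=B0
  B4: preds {B0,B1}: {B0} ∩ {B0,B1} = {B0}; idom=B0

DF walk-up:
  join B3 pred B1: B1 stop@B0
  join B3 pred B2: B2 stop@B0
  join B4 pred B0: · stop@B0
  join B4 pred B1: B1 stop@B0
  DF(B0)=∅
  DF(B1)={B3,B4}
  DF(B2)={B3}
  DF(B3)=∅
  DF(B4)=∅

φ for q: defs {B1}
  DF⁺ = {B3,B4}

Answer: ["B3", "B4"]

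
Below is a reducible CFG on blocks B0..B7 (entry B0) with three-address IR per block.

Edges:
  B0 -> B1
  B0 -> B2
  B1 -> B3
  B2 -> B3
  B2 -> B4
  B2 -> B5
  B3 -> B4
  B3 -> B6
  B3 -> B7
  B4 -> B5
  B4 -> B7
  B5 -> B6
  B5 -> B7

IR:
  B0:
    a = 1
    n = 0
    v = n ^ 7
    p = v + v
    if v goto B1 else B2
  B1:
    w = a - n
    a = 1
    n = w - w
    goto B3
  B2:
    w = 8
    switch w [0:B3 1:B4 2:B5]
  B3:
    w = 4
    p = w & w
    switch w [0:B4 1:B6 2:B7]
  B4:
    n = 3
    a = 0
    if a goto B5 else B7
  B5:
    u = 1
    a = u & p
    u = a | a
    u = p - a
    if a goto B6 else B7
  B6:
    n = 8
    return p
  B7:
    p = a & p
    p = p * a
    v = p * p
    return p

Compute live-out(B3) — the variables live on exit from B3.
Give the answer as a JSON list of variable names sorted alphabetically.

def/use:
  B0 def {a,n,p,v} use ∅
  B1 def {a,n,w} use {a,n}
  B2 def {w} use ∅
  B3 def {p,w} use ∅
  B4 def {a,n} use ∅
  B5 def {a,u} use {p}
  B6 def {n} use {p}
  B7 def {p,v} use {a,p}

Liveness:
  B0: in=∅ out={a,n,p}
  B1: in={a,n} out={a}
  B2: in={a,p} out={a,p}
  B3: in={a} out={a,p}
  B4: in={p} out={a,p}
  B5: in={p} out={a,p}
  B6: in={p} out=∅
  B7: in={a,p} out=∅

live-out(B3) = ["a", "p"]

Answer: ["a", "p"]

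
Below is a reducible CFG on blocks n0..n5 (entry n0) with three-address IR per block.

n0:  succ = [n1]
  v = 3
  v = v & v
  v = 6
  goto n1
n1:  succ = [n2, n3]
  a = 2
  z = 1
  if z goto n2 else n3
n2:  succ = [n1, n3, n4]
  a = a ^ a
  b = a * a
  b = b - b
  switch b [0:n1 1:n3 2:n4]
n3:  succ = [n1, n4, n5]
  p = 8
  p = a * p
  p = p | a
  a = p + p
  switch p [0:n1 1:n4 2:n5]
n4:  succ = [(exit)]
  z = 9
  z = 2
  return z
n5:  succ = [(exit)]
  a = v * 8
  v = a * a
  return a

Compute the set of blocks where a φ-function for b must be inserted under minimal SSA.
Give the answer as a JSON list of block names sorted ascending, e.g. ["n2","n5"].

idom tree: n1←n0 n2←n1 n3←n1 n4←n1 n5←n3
Join-block Dom:
  n1: preds {n0,n2,n3}: {n0} ∩ {n0,n1,n2} ∩ {n0,n1,n3} = {n0}; idom=n0
  n3: preds {n1,n2}: {n0,n1} ∩ {n0,n1,n2} = {n0,n1}; idom=n1
  n4: preds {n2,n3}: {n0,n1,n2} ∩ {n0,n1,n3} = {n0,n1}; idom=n1

DF derivation:
  join n1 pred n0: · stop@n0
  join n1 pred n2: n2→n1 stop@n0
  join n1 pred n3: n3→n1 stop@n0
  join n3 pred n1: · stop@n1
  join n3 pred n2: n2 stop@n1
  join n4 pred n2: n2 stop@n1
  join n4 pred n3: n3 stop@n1
  DF(n0)=∅
  DF(n1)={n1}
  DF(n2)={n1,n3,n4}
  DF(n3)={n1,n4}
  DF(n4)=∅
  DF(n5)=∅

φ for b: defs {n2}
  DF⁺ = {n1,n3,n4}

Answer: ["n1", "n3", "n4"]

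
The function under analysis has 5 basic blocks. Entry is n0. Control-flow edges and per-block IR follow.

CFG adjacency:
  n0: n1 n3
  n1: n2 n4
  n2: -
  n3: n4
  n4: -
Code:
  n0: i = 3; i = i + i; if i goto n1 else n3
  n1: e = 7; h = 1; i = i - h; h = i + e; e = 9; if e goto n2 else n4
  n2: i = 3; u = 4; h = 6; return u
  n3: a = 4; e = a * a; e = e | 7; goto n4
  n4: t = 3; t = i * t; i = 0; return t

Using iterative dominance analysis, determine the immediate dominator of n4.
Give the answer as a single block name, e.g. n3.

idom tree: n1←n0 n2←n1 n3←n0 n4←n0
Dom at joins:
  n4: preds {n1,n3}: {n0,n1} ∩ {n0,n3} = {n0}; idom=n0

idom(n4) = n0

Answer: n0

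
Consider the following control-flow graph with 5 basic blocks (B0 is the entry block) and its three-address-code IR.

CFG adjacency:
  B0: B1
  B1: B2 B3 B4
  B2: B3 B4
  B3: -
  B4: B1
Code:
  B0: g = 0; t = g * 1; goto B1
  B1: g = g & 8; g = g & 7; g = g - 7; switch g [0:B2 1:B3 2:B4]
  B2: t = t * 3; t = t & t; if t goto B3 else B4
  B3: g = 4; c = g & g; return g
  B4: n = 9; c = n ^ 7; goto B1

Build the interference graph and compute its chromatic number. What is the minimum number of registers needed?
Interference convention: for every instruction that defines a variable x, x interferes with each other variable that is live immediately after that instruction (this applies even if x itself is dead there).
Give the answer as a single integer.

Block summaries:
  B0: def={g,t} ue=∅
  B1: def={g} ue={g}
  B2: def={t} ue={t}
  B3: def={c,g} ue=∅
  B4: def={c,n} ue=∅

Live sets:
  B0 li=∅ lo={g,t}
  B1 li={g,t} lo={g,t}
  B2 li={g,t} lo={g,t}
  B3 li=∅ lo=∅
  B4 li={g,t} lo={g,t}

Interfere edges:
  c↔{g,t}
  g↔{c,n,t}
  n↔{g,t}
  t↔{c,g,n}

Chromatic number:
  lower bound: {c,g,t} mutually conflict ⇒ χ ≥ 3
  assign c→c2 g→c0 n→c2 t→c1 — no edge inside a register ⇒ χ ≤ 3
  χ = 3

Answer: 3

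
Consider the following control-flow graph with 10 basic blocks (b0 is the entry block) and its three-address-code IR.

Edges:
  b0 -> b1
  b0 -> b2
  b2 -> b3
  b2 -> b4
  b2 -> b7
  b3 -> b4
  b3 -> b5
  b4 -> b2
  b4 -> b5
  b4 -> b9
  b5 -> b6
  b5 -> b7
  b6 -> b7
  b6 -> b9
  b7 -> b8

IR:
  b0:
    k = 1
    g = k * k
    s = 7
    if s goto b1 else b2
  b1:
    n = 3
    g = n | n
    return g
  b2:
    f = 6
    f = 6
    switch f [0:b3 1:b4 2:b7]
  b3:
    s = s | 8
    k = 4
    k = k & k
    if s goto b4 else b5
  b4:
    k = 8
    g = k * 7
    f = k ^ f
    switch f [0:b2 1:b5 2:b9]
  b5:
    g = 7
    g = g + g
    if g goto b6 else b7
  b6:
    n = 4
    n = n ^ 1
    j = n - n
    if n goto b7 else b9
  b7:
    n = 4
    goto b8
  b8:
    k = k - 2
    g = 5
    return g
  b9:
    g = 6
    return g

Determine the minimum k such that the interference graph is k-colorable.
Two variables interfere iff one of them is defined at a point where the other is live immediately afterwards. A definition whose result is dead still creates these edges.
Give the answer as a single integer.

Block summaries:
  b0 def {g,k,s} use ∅
  b1 def {g,n} use ∅
  b2 def {f} use ∅
  b3 def {k,s} use {s}
  b4 def {f,g,k} use {f}
  b5 def {g} use ∅
  b6 def {j,n} use ∅
  b7 def {n} use ∅
  b8 def {g,k} use {k}
  b9 def {g} use ∅

Liveness:
  live b0: ∅→{k,s}
  live b1: ∅→∅
  live b2: {k,s}→{f,k,s}
  live b3: {f,s}→{f,k,s}
  live b4: {f,s}→{k,s}
  live b5: {k}→{k}
  live b6: {k}→{k}
  live b7: {k}→{k}
  live b8: {k}→∅
  live b9: ∅→∅

Interfere edges:
  f↔{g,k,s}
  g↔{f,k,s}
  j↔{k,n}
  k↔{f,g,j,n,s}
  n↔{j,k}
  s↔{f,g,k}

Colouring:
  {f,g,k,s} pairwise interfere (4-clique) ⇒ χ ≥ 4
  assign f→R1 g→R2 j→R1 k→R0 n→R2 s→R3 — no edge inside a register ⇒ χ ≤ 4
  χ = 4

Answer: 4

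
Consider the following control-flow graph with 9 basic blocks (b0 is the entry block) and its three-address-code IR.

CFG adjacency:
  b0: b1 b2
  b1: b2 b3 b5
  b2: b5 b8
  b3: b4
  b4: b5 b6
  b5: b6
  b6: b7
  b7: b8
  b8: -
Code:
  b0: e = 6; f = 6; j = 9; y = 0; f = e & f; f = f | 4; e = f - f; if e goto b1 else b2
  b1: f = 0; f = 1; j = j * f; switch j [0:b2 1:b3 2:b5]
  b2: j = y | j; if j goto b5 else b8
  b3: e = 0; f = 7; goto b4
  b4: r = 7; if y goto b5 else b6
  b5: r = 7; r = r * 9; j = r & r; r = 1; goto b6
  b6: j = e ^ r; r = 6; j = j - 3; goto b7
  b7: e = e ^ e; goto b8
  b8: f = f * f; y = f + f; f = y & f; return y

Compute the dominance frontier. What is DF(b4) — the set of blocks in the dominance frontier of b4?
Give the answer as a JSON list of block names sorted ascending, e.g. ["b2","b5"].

Answer: ["b5", "b6"]

Derivation:
idom tree: b1←b0 b2←b0 b3←b1 b4←b3 b5←b0 b6←b0 b7←b6 b8←b0
Join-block Dom:
  b2: preds {b0,b1}: {b0} ∩ {b0,b1} = {b0}; idom=b0
  b5: preds {b1,b2,b4}: {b0,b1} ∩ {b0,b2} ∩ {b0,b1,b3,b4} = {b0}; idom=b0
  b6: preds {b4,b5}: {b0,b1,b3,b4} ∩ {b0,b5} = {b0}; idom=b0
  b8: preds {b2,b7}: {b0,b2} ∩ {b0,b6,b7} = {b0}; idom=b0

Frontier:
  b2←b0: walk · to b0
  b2←b1: walk b1 to b0
  b5←b1: walk b1 to b0
  b5←b2: walk b2 to b0
  b5←b4: walk b4→b3→b1 to b0
  b6←b4: walk b4→b3→b1 to b0
  b6←b5: walk b5 to b0
  b8←b2: walk b2 to b0
  b8←b7: walk b7→b6 to b0
  DF(b0)=∅
  DF(b1)={b2,b5,b6}
  DF(b2)={b5,b8}
  DF(b3)={b5,b6}
  DF(b4)={b5,b6}
  DF(b5)={b6}
  DF(b6)={b8}
  DF(b7)={b8}
  DF(b8)=∅

DF(b4) = ["b5", "b6"]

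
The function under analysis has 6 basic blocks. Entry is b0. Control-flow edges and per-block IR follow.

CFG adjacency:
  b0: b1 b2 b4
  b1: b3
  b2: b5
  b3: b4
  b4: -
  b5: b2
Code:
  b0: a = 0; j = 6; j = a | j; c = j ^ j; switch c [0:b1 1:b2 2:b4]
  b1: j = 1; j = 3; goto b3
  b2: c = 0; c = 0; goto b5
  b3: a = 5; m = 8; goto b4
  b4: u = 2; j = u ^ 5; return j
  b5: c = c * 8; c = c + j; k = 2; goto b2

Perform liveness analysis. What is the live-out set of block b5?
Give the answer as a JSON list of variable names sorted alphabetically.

def/use:
  b0 def {a,c,j} use ∅
  b1 def {j} use ∅
  b2 def {c} use ∅
  b3 def {a,m} use ∅
  b4 def {j,u} use ∅
  b5 def {c,k} use {c,j}

Backward fixpoint:
  b0: in=∅ out={j}
  b1: in=∅ out=∅
  b2: in={j} out={c,j}
  b3: in=∅ out=∅
  b4: in=∅ out=∅
  b5: in={c,j} out={j}

live-out(b5) = ["j"]

Answer: ["j"]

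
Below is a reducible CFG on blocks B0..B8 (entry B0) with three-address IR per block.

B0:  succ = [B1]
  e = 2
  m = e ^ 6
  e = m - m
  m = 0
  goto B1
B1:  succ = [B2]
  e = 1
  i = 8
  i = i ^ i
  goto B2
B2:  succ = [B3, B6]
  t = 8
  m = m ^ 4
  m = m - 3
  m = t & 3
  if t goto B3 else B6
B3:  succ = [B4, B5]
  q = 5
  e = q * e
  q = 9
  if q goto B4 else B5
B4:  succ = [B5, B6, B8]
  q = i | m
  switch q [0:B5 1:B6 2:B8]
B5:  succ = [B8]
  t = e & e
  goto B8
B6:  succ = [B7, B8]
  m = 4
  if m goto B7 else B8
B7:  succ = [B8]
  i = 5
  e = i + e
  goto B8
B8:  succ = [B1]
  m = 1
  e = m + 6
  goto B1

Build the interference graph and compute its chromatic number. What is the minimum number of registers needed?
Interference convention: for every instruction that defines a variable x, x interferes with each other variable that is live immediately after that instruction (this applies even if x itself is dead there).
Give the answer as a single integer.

Block summaries:
  B0: def={e,m} ue=∅
  B1: def={e,i} ue=∅
  B2: def={m,t} ue={m}
  B3: def={e,q} ue={e}
  B4: def={q} ue={i,m}
  B5: def={t} ue={e}
  B6: def={m} ue=∅
  B7: def={e,i} ue={e}
  B8: def={e,m} ue=∅

Live sets:
  B0 li=∅ lo={m}
  B1 li={m} lo={e,i,m}
  B2 li={e,i,m} lo={e,i,m}
  B3 li={e,i,m} lo={e,i,m}
  B4 li={e,i,m} lo={e}
  B5 li={e} lo=∅
  B6 li={e} lo={e}
  B7 li={e} lo=∅
  B8 li=∅ lo={m}

Conflict graph:
  e↔{i,m,q,t}
  i↔{e,m,q,t}
  m↔{e,i,q,t}
  q↔{e,i,m}
  t↔{e,i,m}

Colouring:
  lower bound: {e,i,m,q} mutually conflict ⇒ χ ≥ 4
  assign e→R0 i→R1 m→R2 q→R3 t→R3 — no edge inside a register ⇒ χ ≤ 4
  χ = 4

Answer: 4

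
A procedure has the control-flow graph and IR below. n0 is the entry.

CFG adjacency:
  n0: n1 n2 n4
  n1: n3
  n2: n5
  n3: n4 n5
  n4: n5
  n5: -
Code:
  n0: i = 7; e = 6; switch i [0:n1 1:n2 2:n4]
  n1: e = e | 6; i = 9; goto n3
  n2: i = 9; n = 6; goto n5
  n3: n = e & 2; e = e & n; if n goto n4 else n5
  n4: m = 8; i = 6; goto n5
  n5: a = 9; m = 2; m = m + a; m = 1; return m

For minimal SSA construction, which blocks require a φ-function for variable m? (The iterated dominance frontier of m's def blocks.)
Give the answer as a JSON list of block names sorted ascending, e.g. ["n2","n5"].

Answer: ["n5"]

Working:
idom tree: n1←n0 n2←n0 n3←n1 n4←n0 n5←n0
Dom at joins:
  n4: preds {n0,n3}: {n0} ∩ {n0,n1,n3} = {n0}; idom=n0
  n5: preds {n2,n3,n4}: {n0,n2} ∩ {n0,n1,n3} ∩ {n0,n4} = {n0}; idom=n0

DF walk-up:
  join n4 pred n0: · stop@n0
  join n4 pred n3: n3→n1 stop@n0
  join n5 pred n2: n2 stop@n0
  join n5 pred n3: n3→n1 stop@n0
  join n5 pred n4: n4 stop@n0
  n0: DF=∅
  n1: DF={n4,n5}
  n2: DF={n5}
  n3: DF={n4,n5}
  n4: DF={n5}
  n5: DF=∅

φ for m: defs {n4,n5}
  DF⁺ = {n5}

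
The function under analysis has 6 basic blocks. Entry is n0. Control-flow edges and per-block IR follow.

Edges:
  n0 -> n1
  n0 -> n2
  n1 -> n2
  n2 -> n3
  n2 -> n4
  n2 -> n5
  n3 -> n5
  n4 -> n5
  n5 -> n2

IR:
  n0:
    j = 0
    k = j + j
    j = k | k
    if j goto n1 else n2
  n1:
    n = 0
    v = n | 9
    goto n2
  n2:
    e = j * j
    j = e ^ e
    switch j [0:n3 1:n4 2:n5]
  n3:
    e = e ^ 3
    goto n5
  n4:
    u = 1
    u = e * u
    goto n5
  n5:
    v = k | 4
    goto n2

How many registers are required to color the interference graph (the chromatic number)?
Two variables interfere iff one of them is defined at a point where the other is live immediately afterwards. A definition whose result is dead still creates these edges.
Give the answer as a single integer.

Block summaries:
  n0: def={j,k} ue=∅
  n1: def={n,v} ue=∅
  n2: def={e,j} ue={j}
  n3: def={e} ue={e}
  n4: def={u} ue={e}
  n5: def={v} ue={k}

Backward fixpoint:
  n0: in=∅ out={j,k}
  n1: in={j,k} out={j,k}
  n2: in={j,k} out={e,j,k}
  n3: in={e,j,k} out={j,k}
  n4: in={e,j,k} out={j,k}
  n5: in={j,k} out={j,k}

Conflict graph:
  e↔{j,k,u}
  j↔{e,k,n,u,v}
  k↔{e,j,n,u,v}
  n↔{j,k}
  u↔{e,j,k}
  v↔{j,k}

Colouring:
  {e,j,k,u} pairwise interfere (4-clique) ⇒ χ ≥ 4
  4-colouring: R0={j}  R1={k}  R2={e,n,v}  R3={u}
  χ = 4

Answer: 4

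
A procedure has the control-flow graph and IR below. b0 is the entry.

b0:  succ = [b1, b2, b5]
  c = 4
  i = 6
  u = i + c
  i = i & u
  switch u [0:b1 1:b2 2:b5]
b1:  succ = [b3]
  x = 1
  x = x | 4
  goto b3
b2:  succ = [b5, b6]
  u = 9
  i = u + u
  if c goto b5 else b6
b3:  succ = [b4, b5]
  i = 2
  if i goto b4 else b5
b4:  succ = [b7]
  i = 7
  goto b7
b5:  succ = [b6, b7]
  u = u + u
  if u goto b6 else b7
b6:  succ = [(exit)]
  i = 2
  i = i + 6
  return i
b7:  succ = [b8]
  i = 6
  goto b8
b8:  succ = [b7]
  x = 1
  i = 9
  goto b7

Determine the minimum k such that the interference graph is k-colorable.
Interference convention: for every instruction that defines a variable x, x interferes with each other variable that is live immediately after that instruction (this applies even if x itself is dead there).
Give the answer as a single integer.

Block summaries:
  b0: def={c,i,u} ue=∅
  b1: def={x} ue=∅
  b2: def={i,u} ue={c}
  b3: def={i} ue=∅
  b4: def={i} ue=∅
  b5: def={u} ue={u}
  b6: def={i} ue=∅
  b7: def={i} ue=∅
  b8: def={i,x} ue=∅

Live sets:
  b0: in=∅ out={c,u}
  b1: in={u} out={u}
  b2: in={c} out={u}
  b3: in={u} out={u}
  b4: in=∅ out=∅
  b5: in={u} out=∅
  b6: in=∅ out=∅
  b7: in=∅ out=∅
  b8: in=∅ out=∅

Conflict graph:
  c: {i,u}
  i: {c,u}
  u: {c,i,x}
  x: {u}

Colouring:
  lower bound: {c,i,u} mutually conflict ⇒ χ ≥ 3
  3-colouring: R0={u}  R1={c,x}  R2={i}
  χ = 3

Answer: 3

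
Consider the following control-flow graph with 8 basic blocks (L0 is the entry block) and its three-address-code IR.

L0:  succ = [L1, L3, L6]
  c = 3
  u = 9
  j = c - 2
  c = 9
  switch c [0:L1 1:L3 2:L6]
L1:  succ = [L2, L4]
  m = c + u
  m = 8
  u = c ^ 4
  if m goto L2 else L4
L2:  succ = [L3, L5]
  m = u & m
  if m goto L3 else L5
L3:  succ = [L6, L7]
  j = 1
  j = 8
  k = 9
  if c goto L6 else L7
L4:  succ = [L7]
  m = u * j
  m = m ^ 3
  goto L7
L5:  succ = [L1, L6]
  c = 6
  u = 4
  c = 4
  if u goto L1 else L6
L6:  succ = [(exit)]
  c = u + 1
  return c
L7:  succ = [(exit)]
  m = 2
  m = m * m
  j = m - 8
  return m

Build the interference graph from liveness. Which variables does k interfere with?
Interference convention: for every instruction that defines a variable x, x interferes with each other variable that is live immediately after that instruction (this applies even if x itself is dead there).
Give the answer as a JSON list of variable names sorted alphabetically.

Per-block:
  L0: {c,j,u} / ∅
  L1: {m,u} / {c,u}
  L2: {m} / {m,u}
  L3: {j,k} / {c}
  L4: {m} / {j,u}
  L5: {c,u} / ∅
  L6: {c} / {u}
  L7: {j,m} / ∅

Backward fixpoint:
  live L0: ∅→{c,j,u}
  live L1: {c,j,u}→{c,j,m,u}
  live L2: {c,j,m,u}→{c,j,u}
  live L3: {c,u}→{u}
  live L4: {j,u}→∅
  live L5: {j}→{c,j,u}
  live L6: {u}→∅
  live L7: ∅→∅

Interfere edges:
  c — {j,k,m,u}
  j — {c,m,u}
  k — {c,u}
  m — {c,j,u}
  u — {c,j,k,m}

N(k) = ["c", "u"]

Answer: ["c", "u"]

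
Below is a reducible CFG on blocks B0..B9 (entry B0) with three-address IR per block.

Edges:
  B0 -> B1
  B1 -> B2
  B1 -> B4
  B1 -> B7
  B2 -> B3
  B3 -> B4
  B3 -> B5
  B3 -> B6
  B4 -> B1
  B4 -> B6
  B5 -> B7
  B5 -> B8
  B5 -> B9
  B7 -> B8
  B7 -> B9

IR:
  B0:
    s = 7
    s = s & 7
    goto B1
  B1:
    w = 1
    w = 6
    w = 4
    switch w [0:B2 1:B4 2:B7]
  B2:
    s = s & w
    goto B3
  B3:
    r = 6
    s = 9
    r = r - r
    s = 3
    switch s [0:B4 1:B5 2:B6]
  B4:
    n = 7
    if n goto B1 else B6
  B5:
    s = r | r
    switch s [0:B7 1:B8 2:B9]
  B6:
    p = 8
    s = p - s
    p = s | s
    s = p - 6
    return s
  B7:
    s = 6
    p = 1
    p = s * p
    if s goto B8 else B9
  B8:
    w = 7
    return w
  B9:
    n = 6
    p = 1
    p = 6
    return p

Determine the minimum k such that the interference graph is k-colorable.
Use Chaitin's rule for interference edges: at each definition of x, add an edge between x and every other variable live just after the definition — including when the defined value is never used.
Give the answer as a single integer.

Answer: 2

Analysis:
Per-block:
  B0: def={s} ue=∅
  B1: def={w} ue=∅
  B2: def={s} ue={s,w}
  B3: def={r,s} ue=∅
  B4: def={n} ue=∅
  B5: def={s} ue={r}
  B6: def={p,s} ue={s}
  B7: def={p,s} ue=∅
  B8: def={w} ue=∅
  B9: def={n,p} ue=∅

Live sets:
  B0: in=∅ out={s}
  B1: in={s} out={s,w}
  B2: in={s,w} out=∅
  B3: in=∅ out={r,s}
  B4: in={s} out={s}
  B5: in={r} out=∅
  B6: in={s} out=∅
  B7: in=∅ out=∅
  B8: in=∅ out=∅
  B9: in=∅ out=∅

Interference:
  n — {s}
  p — {s}
  r — {s}
  s — {n,p,r,w}
  w — {s}

Chromatic number:
  lower bound: {n,s} mutually conflict ⇒ χ ≥ 2
  assign n→R1 p→R1 r→R1 s→R0 w→R1 — no edge inside a register ⇒ χ ≤ 2
  χ = 2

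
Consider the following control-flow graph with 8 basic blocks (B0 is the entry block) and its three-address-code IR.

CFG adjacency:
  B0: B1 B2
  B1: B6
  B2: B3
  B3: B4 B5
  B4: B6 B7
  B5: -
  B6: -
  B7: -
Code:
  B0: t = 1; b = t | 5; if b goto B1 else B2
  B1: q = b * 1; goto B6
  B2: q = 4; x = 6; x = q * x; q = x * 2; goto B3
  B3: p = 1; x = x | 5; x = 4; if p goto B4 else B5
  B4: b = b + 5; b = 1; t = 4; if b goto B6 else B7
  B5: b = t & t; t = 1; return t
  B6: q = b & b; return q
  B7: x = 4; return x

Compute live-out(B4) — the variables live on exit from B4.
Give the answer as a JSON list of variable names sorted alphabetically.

def/use:
  B0 def {b,t} use ∅
  B1 def {q} use {b}
  B2 def {q,x} use ∅
  B3 def {p,x} use {x}
  B4 def {b,t} use {b}
  B5 def {b,t} use {t}
  B6 def {q} use {b}
  B7 def {x} use ∅

Live sets:
  B0 li=∅ lo={b,t}
  B1 li={b} lo={b}
  B2 li={b,t} lo={b,t,x}
  B3 li={b,t,x} lo={b,t}
  B4 li={b} lo={b}
  B5 li={t} lo=∅
  B6 li={b} lo=∅
  B7 li=∅ lo=∅

live-out(B4) = ["b"]

Answer: ["b"]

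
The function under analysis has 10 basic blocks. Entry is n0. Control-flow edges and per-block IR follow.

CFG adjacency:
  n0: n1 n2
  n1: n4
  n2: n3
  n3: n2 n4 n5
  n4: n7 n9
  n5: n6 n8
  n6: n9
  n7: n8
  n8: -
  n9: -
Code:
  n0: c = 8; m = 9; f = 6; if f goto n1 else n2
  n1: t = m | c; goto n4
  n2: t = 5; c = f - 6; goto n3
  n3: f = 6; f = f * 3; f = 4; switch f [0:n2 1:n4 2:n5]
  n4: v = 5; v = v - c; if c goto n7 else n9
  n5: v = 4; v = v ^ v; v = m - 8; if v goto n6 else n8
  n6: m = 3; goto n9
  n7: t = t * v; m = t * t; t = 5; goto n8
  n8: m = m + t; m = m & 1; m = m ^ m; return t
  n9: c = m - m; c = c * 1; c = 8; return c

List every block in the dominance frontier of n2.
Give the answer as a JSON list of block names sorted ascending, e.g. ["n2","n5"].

idom tree: n1←n0 n2←n0 n3←n2 n4←n0 n5←n3 n6←n5 n7←n4 n8←n0 n9←n0
Dom∩ at merges:
  n2: preds {n0,n3}: {n0} ∩ {n0,n2,n3} = {n0}; idom=n0
  n4: preds {n1,n3}: {n0,n1} ∩ {n0,n2,n3} = {n0}; idom=n0
  n8: preds {n5,n7}: {n0,n2,n3,n5} ∩ {n0,n4,n7} = {n0}; idom=n0
  n9: preds {n4,n6}: {n0,n4} ∩ {n0,n2,n3,n5,n6} = {n0}; idom=n0

DF walk-up:
  n2←n0: walk · to n0
  n2←n3: walk n3→n2 to n0
  n4←n1: walk n1 to n0
  n4←n3: walk n3→n2 to n0
  n8←n5: walk n5→n3→n2 to n0
  n8←n7: walk n7→n4 to n0
  n9←n4: walk n4 to n0
  n9←n6: walk n6→n5→n3→n2 to n0
  n0 → ∅
  n1 → {n4}
  n2 → {n2,n4,n8,n9}
  n3 → {n2,n4,n8,n9}
  n4 → {n8,n9}
  n5 → {n8,n9}
  n6 → {n9}
  n7 → {n8}
  n8 → ∅
  n9 → ∅

DF(n2) = ["n2", "n4", "n8", "n9"]

Answer: ["n2", "n4", "n8", "n9"]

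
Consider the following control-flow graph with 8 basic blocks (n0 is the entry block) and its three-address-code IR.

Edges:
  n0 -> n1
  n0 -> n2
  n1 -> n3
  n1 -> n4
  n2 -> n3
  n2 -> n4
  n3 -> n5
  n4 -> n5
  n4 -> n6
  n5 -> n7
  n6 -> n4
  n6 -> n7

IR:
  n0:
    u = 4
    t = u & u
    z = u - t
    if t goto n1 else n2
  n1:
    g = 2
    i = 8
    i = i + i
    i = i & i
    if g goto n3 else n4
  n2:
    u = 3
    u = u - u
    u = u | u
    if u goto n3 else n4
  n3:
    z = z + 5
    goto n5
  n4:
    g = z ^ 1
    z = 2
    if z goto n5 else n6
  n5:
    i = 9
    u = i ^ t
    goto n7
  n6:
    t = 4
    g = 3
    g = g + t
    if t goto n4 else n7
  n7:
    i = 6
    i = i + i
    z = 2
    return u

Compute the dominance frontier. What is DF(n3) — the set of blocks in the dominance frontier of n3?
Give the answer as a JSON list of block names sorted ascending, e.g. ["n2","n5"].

idom tree: n1←n0 n2←n0 n3←n0 n4←n0 n5←n0 n6←n4 n7←n0
Join-block Dom:
  n3: preds {n1,n2}: {n0,n1} ∩ {n0,n2} = {n0}; idom=n0
  n4: preds {n1,n2,n6}: {n0,n1} ∩ {n0,n2} ∩ {n0,n4,n6} = {n0}; idom=n0
  n5: preds {n3,n4}: {n0,n3} ∩ {n0,n4} = {n0}; idom=n0
  n7: preds {n5,n6}: {n0,n5} ∩ {n0,n4,n6} = {n0}; idom=n0

Frontier:
  join n3 pred n1: n1 stop@n0
  join n3 pred n2: n2 stop@n0
  join n4 pred n1: n1 stop@n0
  join n4 pred n2: n2 stop@n0
  join n4 pred n6: n6→n4 stop@n0
  join n5 pred n3: n3 stop@n0
  join n5 pred n4: n4 stop@n0
  join n7 pred n5: n5 stop@n0
  join n7 pred n6: n6→n4 stop@n0
  n0 → ∅
  n1 → {n3,n4}
  n2 → {n3,n4}
  n3 → {n5}
  n4 → {n4,n5,n7}
  n5 → {n7}
  n6 → {n4,n7}
  n7 → ∅

DF(n3) = ["n5"]

Answer: ["n5"]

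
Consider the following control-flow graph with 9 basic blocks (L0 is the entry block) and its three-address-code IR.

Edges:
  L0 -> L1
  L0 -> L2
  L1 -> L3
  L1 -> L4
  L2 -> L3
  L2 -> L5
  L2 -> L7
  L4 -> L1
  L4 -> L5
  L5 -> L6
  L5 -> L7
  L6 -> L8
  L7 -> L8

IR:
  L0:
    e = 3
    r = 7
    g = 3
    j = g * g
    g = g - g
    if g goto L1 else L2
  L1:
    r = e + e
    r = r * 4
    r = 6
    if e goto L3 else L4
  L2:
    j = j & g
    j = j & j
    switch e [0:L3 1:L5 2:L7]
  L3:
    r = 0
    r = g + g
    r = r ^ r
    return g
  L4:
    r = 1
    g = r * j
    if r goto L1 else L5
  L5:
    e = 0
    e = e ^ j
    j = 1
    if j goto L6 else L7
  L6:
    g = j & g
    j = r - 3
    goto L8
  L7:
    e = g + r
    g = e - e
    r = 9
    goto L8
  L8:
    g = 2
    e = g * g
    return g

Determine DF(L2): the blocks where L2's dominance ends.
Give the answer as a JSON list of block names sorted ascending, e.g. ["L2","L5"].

Answer: ["L3", "L5", "L7"]

Working:
idom tree: L1←L0 L2←L0 L3←L0 L4←L1 L5←L0 L6←L5 L7←L0 L8←L0
Dom at joins:
  L1: preds {L0,L4}: {L0} ∩ {L0,L1,L4} = {L0}; idom=L0
  L3: preds {L1,L2}: {L0,L1} ∩ {L0,L2} = {L0}; idom=L0
  L5: preds {L2,L4}: {L0,L2} ∩ {L0,L1,L4} = {L0}; idom=L0
  L7: preds {L2,L5}: {L0,L2} ∩ {L0,L5} = {L0}; idom=L0
  L8: preds {L6,L7}: {L0,L5,L6} ∩ {L0,L7} = {L0}; idom=L0

DF derivation:
  L1←L0: walk · to L0
  L1←L4: walk L4→L1 to L0
  L3←L1: walk L1 to L0
  L3←L2: walk L2 to L0
  L5←L2: walk L2 to L0
  L5←L4: walk L4→L1 to L0
  L7←L2: walk L2 to L0
  L7←L5: walk L5 to L0
  L8←L6: walk L6→L5 to L0
  L8←L7: walk L7 to L0
  DF(L0)=∅
  DF(L1)={L1,L3,L5}
  DF(L2)={L3,L5,L7}
  DF(L3)=∅
  DF(L4)={L1,L5}
  DF(L5)={L7,L8}
  DF(L6)={L8}
  DF(L7)={L8}
  DF(L8)=∅

DF(L2) = ["L3", "L5", "L7"]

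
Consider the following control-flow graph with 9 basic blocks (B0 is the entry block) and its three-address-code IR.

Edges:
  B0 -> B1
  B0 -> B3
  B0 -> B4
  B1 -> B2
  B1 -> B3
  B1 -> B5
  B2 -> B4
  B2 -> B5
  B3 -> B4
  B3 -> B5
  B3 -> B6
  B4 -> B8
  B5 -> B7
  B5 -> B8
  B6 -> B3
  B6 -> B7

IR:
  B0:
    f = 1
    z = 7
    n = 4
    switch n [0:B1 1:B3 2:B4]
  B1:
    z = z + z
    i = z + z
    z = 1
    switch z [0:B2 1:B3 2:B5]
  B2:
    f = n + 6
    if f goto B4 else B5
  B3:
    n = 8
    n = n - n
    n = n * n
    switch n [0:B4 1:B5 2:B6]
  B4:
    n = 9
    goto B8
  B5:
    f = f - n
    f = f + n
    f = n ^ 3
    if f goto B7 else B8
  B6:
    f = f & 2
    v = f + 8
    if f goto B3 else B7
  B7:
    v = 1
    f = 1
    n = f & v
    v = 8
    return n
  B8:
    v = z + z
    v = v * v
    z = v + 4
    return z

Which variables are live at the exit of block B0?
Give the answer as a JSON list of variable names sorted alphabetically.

Answer: ["f", "n", "z"]

Working:
Per-block:
  B0: def={f,n,z} ue=∅
  B1: def={i,z} ue={z}
  B2: def={f} ue={n}
  B3: def={n} ue=∅
  B4: def={n} ue=∅
  B5: def={f} ue={f,n}
  B6: def={f,v} ue={f}
  B7: def={f,n,v} ue=∅
  B8: def={v,z} ue={z}

Liveness:
  B0: in=∅ out={f,n,z}
  B1: in={f,n,z} out={f,n,z}
  B2: in={n,z} out={f,n,z}
  B3: in={f,z} out={f,n,z}
  B4: in={z} out={z}
  B5: in={f,n,z} out={z}
  B6: in={f,z} out={f,z}
  B7: in=∅ out=∅
  B8: in={z} out=∅

live-out(B0) = ["f", "n", "z"]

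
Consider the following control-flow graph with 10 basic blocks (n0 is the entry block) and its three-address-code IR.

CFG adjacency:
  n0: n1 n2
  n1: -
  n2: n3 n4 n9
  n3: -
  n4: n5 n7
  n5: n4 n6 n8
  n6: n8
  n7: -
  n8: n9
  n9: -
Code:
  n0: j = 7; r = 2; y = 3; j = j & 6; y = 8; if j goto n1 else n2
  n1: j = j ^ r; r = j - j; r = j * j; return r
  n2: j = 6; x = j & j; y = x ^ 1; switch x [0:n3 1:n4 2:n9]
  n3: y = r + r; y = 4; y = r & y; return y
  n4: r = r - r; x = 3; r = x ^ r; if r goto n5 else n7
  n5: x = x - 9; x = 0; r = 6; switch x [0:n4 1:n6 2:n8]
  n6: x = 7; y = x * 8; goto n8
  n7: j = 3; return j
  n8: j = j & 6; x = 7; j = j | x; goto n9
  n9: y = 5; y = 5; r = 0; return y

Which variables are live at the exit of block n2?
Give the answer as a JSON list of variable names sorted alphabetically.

Per-block:
  n0: {j,r,y} / ∅
  n1: {j,r} / {j,r}
  n2: {j,x,y} / ∅
  n3: {y} / {r}
  n4: {r,x} / {r}
  n5: {r,x} / {x}
  n6: {x,y} / ∅
  n7: {j} / ∅
  n8: {j,x} / {j}
  n9: {r,y} / ∅

Live sets:
  n0: in=∅ out={j,r}
  n1: in={j,r} out=∅
  n2: in={r} out={j,r}
  n3: in={r} out=∅
  n4: in={j,r} out={j,x}
  n5: in={j,x} out={j,r}
  n6: in={j} out={j}
  n7: in=∅ out=∅
  n8: in={j} out=∅
  n9: in=∅ out=∅

live-out(n2) = ["j", "r"]

Answer: ["j", "r"]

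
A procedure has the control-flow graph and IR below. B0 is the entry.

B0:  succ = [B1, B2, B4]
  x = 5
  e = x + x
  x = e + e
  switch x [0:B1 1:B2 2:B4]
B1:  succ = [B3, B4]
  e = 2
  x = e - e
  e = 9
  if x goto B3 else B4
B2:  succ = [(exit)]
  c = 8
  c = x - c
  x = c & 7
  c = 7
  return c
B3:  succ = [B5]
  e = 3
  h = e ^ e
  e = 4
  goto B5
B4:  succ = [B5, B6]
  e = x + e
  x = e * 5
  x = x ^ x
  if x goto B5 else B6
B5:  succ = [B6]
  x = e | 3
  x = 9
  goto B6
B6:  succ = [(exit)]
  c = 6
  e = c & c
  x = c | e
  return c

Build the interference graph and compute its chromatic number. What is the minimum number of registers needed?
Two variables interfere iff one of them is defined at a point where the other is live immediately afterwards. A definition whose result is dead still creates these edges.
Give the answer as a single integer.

Answer: 3

Working:
Per-block:
  B0 def {e,x} use ∅
  B1 def {e,x} use ∅
  B2 def {c,x} use {x}
  B3 def {e,h} use ∅
  B4 def {e,x} use {e,x}
  B5 def {x} use {e}
  B6 def {c,e,x} use ∅

Liveness:
  B0 li=∅ lo={e,x}
  B1 li=∅ lo={e,x}
  B2 li={x} lo=∅
  B3 li=∅ lo={e}
  B4 li={e,x} lo={e}
  B5 li={e} lo=∅
  B6 li=∅ lo=∅

Conflict graph:
  c: {e,x}
  e: {c,x}
  h: ∅
  x: {c,e}

Colouring:
  lower bound: {c,e,x} mutually conflict ⇒ χ ≥ 3
  3-colouring: c0={c,h}  c1={e}  c2={x}
  χ = 3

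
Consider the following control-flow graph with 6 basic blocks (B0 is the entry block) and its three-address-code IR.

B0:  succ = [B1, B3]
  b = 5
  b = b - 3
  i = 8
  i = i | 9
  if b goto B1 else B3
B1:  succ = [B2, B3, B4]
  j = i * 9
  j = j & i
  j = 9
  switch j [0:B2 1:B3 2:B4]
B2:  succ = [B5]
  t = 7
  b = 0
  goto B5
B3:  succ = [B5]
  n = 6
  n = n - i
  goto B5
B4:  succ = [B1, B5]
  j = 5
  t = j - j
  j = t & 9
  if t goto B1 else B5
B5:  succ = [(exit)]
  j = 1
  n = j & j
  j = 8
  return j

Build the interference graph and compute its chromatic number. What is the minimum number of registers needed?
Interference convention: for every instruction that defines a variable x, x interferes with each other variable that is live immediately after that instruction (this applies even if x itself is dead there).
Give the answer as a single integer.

Answer: 3

Analysis:
Per-block:
  B0 def {b,i} use ∅
  B1 def {j} use {i}
  B2 def {b,t} use ∅
  B3 def {n} use {i}
  B4 def {j,t} use ∅
  B5 def {j,n} use ∅

Liveness:
  B0 li=∅ lo={i}
  B1 li={i} lo={i}
  B2 li=∅ lo=∅
  B3 li={i} lo=∅
  B4 li={i} lo={i}
  B5 li=∅ lo=∅

Interfere edges:
  b — {i}
  i — {b,j,n,t}
  j — {i,t}
  n — {i}
  t — {i,j}

Colouring:
  {i,j,t} pairwise interfere (3-clique) ⇒ χ ≥ 3
  3-colouring: R0={i}  R1={b,j,n}  R2={t}
  χ = 3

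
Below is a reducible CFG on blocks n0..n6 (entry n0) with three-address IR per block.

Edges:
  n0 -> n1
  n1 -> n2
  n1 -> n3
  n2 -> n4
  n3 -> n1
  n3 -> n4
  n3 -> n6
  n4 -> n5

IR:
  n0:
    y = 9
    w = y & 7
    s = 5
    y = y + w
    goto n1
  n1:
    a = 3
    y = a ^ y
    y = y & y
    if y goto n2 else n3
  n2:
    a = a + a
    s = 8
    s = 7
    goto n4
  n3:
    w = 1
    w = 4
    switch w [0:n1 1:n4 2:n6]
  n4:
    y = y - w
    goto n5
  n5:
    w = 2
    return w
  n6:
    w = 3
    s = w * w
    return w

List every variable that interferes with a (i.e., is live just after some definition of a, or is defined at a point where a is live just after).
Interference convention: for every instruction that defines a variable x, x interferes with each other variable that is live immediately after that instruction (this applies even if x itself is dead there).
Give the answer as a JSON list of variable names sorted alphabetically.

Per-block:
  n0 def {s,w,y} use ∅
  n1 def {a,y} use {y}
  n2 def {a,s} use {a}
  n3 def {w} use ∅
  n4 def {y} use {w,y}
  n5 def {w} use ∅
  n6 def {s,w} use ∅

Backward fixpoint:
  n0: in=∅ out={w,y}
  n1: in={w,y} out={a,w,y}
  n2: in={a,w,y} out={w,y}
  n3: in={y} out={w,y}
  n4: in={w,y} out=∅
  n5: in=∅ out=∅
  n6: in=∅ out=∅

Interfere edges:
  a: {w,y}
  s: {w,y}
  w: {a,s,y}
  y: {a,s,w}

N(a) = ["w", "y"]

Answer: ["w", "y"]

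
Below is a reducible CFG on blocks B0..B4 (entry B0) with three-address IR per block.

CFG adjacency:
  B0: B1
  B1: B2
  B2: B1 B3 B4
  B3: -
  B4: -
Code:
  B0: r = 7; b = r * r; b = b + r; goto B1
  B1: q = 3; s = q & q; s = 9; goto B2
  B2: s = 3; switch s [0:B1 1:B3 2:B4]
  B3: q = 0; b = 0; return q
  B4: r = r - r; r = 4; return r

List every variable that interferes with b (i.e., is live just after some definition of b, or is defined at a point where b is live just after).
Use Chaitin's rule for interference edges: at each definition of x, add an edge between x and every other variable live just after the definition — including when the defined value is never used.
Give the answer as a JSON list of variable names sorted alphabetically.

Answer: ["q", "r"]

Derivation:
def/use:
  B0: def={b,r} ue=∅
  B1: def={q,s} ue=∅
  B2: def={s} ue=∅
  B3: def={b,q} ue=∅
  B4: def={r} ue={r}

Liveness:
  B0 li=∅ lo={r}
  B1 li={r} lo={r}
  B2 li={r} lo={r}
  B3 li=∅ lo=∅
  B4 li={r} lo=∅

Interfere edges:
  b — {q,r}
  q — {b,r}
  r — {b,q,s}
  s — {r}

N(b) = ["q", "r"]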